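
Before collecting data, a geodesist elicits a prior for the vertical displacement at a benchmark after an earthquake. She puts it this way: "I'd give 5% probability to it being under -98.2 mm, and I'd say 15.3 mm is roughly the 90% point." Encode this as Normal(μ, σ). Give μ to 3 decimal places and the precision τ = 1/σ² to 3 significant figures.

For Normal(μ,σ), the p-quantile is μ + z_p·σ. Here z_{0.05} = -1.645, z_{0.9} = 1.282.
So -98.2 = μ − 1.645σ and 15.3 = μ + 1.282σ.
Subtracting: σ = (15.3 − -98.2)/(1.282 − (-1.645)) = 38.785.
Then μ = -98.2 − (-1.645)·38.785 = -34.405.
Precision τ = 1/σ² = 1/38.78² = 0.000665.

μ = -34.405, τ = 0.000665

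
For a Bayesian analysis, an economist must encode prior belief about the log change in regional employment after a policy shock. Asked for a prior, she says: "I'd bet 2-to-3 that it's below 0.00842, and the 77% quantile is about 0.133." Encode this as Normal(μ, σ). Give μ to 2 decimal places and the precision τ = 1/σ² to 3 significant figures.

μ = 0.04, τ = 63.4

For Normal(μ,σ), the p-quantile is μ + z_p·σ. Here z_{0.4} = -0.2533, z_{0.77} = 0.7388.
So 0.00842 = μ − 0.2533σ and 0.133 = μ + 0.7388σ.
Subtracting: σ = (0.133 − 0.00842)/(0.7388 − (-0.2533)) = 0.13.
Then μ = 0.00842 − (-0.2533)·0.13 = 0.04.
Precision τ = 1/σ² = 1/0.1256² = 63.4.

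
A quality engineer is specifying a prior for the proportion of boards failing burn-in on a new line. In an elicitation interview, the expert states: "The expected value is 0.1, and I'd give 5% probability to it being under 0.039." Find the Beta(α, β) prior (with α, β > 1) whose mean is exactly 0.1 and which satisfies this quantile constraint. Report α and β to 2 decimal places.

With mean 0.1 fixed, write α = 0.1s, β = 0.9s where s = α+β.
Need P(θ < 0.039) = 0.05 under Beta(0.1s, 0.9s). Normal approximation: (q−m)/√(m(1−m)/s) ≈ z_{0.05} = -1.64, so s ≈ 0.1·0.9·(-1.64)²/(0.039−0.1)² = 65.4.
At s = 65.4: P(θ<0.039) ≈ 0.022. Adjusting to match 0.05 gives s ≈ 45.75.
So α = 0.1·45.75 ≈ 4.58, β = 0.9·45.75 ≈ 41.18.

α ≈ 4.58, β ≈ 41.18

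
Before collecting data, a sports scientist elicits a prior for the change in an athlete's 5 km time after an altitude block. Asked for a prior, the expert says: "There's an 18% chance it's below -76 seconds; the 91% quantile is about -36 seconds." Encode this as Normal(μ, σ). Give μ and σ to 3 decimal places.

For Normal(μ,σ), the p-quantile is μ + z_p·σ. Here z_{0.18} = -0.9154, z_{0.91} = 1.341.
So -76 = μ − 0.9154σ and -36 = μ + 1.341σ.
Subtracting: σ = (-36 − -76)/(1.341 − (-0.9154)) = 17.730.
Then μ = -76 − (-0.9154)·17.730 = -59.771.

μ = -59.771, σ = 17.730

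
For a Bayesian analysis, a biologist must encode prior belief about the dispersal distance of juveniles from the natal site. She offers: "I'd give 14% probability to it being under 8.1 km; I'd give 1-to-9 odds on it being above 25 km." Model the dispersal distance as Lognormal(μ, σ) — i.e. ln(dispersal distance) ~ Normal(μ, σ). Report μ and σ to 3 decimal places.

If T ~ Lognormal(μ,σ) then ln T ~ Normal(μ,σ), so the p-quantile of ln T is μ + z_p·σ.
ln(8.1) = 2.092 and ln(25) = 3.219; z_{0.14} = -1.08, z_{0.9} = 1.282.
σ = (3.219 − 2.092)/(1.282 − (-1.08)) = 0.477.
μ = 2.092 − (-1.08)·0.477 = 2.607.

μ ≈ 2.607, σ ≈ 0.477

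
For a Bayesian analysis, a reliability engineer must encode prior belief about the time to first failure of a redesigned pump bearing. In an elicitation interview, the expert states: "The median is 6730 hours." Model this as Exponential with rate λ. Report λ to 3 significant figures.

Exponential median = ln 2 / λ, so λ = ln 2 / 6730.0 = 0.000103.

λ ≈ 0.000103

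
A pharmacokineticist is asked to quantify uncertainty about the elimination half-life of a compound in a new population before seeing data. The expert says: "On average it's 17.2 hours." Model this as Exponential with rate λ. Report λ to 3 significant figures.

λ ≈ 0.0581

Exponential mean = 1/λ, so λ = 1/17.2 = 0.0581.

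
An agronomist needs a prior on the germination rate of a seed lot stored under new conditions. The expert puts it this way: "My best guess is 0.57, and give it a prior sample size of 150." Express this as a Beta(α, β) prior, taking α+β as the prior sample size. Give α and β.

Under the effective-sample-size interpretation, Beta(α, β) has prior mean α/(α+β) and prior sample size α+β.
So α+β = 150 and α/(α+β) = 0.57, giving α = 0.57·150 = 85.5 and β = 150 − 85.5 = 64.5.

α = 85.5, β = 64.5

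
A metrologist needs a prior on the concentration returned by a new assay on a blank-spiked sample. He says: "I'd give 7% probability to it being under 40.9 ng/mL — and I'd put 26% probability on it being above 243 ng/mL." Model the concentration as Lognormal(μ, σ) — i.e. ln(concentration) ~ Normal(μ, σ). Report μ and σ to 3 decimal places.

μ ≈ 4.952, σ ≈ 0.841

If T ~ Lognormal(μ,σ) then ln T ~ Normal(μ,σ), so the p-quantile of ln T is μ + z_p·σ.
ln(40.9) = 3.711 and ln(243) = 5.493; z_{0.07} = -1.476, z_{0.74} = 0.6433.
σ = (5.493 − 3.711)/(0.6433 − (-1.476)) = 0.841.
μ = 3.711 − (-1.476)·0.841 = 4.952.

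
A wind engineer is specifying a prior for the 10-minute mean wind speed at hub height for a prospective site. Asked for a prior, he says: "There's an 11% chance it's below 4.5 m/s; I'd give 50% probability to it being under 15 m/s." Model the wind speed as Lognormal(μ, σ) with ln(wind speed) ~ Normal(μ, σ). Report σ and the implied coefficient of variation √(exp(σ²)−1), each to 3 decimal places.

σ ≈ 0.982, CV ≈ 1.273

If T ~ Lognormal(μ,σ) then ln T ~ Normal(μ,σ), so the p-quantile of ln T is μ + z_p·σ.
ln(4.5) = 1.504 and ln(15) = 2.708; z_{0.11} = -1.227, z_{0.5} = 0.
σ = (2.708 − 1.504)/(0 − (-1.227)) = 0.982.
μ = 1.504 − (-1.227)·0.982 = 2.708.
CV = √(exp(σ²)−1) = √(exp(0.9636)−1) = 1.273.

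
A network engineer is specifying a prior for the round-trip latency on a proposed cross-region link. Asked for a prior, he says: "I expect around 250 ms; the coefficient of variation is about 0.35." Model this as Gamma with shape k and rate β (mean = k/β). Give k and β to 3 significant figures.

For Gamma(k, rate β): mean = k/β, variance = k/β², so CV = 1/√k.
CV = 0.35, hence k = 1/CV² = 8.16.
Then β = k/mean = 8.16/250 = 0.0327.

k ≈ 8.16, β ≈ 0.0327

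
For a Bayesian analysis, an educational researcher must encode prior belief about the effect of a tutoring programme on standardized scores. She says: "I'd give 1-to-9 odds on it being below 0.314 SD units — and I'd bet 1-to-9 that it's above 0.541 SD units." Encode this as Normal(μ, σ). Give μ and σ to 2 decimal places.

The p-quantile of Normal(μ,σ) is μ + z_p·σ, with z_{0.1} = -1.282 and z_{0.9} = 1.282.
Eliminate σ: μ = (z₂·x₁ − z₁·x₂)/(z₂ − z₁) = (1.282·0.314 − (-1.282)·0.541)/2.563 = 0.43.
Then σ = (x₂ − x₁)/(z₂ − z₁) = (0.541 − 0.314)/2.563 = 0.09.

μ = 0.43, σ = 0.09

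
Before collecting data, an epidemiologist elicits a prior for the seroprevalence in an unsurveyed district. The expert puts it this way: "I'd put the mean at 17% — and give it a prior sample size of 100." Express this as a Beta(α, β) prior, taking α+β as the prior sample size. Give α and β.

α = 17, β = 83

Under the effective-sample-size interpretation, Beta(α, β) has prior mean α/(α+β) and prior sample size α+β.
So α+β = 100 and α/(α+β) = 0.17, giving α = 0.17·100 = 17 and β = 100 − 17 = 83.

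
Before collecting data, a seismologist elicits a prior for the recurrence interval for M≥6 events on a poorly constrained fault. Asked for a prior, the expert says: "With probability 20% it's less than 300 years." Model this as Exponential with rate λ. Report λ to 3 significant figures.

λ ≈ 0.000744

P(T < 300.0) = 1 − e^(−λ·300.0) = 0.2, so λ = −ln(1−0.2)/300.0 = −ln(0.8)/300.0 = 0.000744.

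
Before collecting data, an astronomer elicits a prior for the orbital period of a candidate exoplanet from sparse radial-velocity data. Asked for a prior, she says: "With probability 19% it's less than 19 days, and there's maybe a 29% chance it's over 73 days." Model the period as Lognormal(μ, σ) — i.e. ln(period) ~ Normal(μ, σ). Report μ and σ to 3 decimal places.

If T ~ Lognormal(μ,σ) then ln T ~ Normal(μ,σ), so the p-quantile of ln T is μ + z_p·σ.
ln(19) = 2.944 and ln(73) = 4.29; z_{0.19} = -0.8779, z_{0.71} = 0.5534.
σ = (4.29 − 2.944)/(0.5534 − (-0.8779)) = 0.940.
μ = 2.944 − (-0.8779)·0.940 = 3.770.

μ ≈ 3.770, σ ≈ 0.940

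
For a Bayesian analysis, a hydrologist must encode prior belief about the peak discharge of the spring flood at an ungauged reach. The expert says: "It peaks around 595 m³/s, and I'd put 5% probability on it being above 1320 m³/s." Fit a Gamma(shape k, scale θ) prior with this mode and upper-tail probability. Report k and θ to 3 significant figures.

Gamma(k,θ) with k>1 has mode (k−1)θ, so θ = 595/(k−1).
Need P(X < 1320) = 0.95 with θ tied to k this way. Start at k = 2, θ = 595: P(X<1320) ≈ 0.650.
Too low — raise k to concentrate. Iterating converges to k ≈ 5.33.
Then θ = 595/(5.33−1) ≈ 137.

k ≈ 5.33, θ ≈ 137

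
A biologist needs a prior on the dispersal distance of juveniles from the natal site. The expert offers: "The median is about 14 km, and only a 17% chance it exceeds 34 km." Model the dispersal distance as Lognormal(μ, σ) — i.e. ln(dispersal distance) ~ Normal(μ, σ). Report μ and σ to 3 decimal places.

μ ≈ 2.639, σ ≈ 0.930

If T ~ Lognormal(μ,σ) then ln T ~ Normal(μ,σ), so the p-quantile of ln T is μ + z_p·σ.
ln(14) = 2.639 and ln(34) = 3.526; z_{0.5} = 0, z_{0.83} = 0.9542.
σ = (3.526 − 2.639)/(0.9542 − (0)) = 0.930.
μ = 2.639 − (0)·0.930 = 2.639.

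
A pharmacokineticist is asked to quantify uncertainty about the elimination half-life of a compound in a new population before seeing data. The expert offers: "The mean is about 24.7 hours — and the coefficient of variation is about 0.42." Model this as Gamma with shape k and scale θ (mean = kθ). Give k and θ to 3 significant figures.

k ≈ 5.67, θ ≈ 4.36

For Gamma(k, scale θ): mean = kθ, variance = kθ², so CV = 1/√k.
CV = 0.42, hence k = 1/CV² = 5.67.
Then θ = mean/k = 24.7/5.67 = 4.36.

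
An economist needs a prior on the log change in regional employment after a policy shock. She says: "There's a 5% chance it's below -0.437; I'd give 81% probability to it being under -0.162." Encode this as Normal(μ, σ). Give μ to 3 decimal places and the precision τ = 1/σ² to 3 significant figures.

μ = -0.258, τ = 84.2

For Normal(μ,σ), the p-quantile is μ + z_p·σ. Here z_{0.05} = -1.645, z_{0.81} = 0.8779.
So -0.437 = μ − 1.645σ and -0.162 = μ + 0.8779σ.
Subtracting: σ = (-0.162 − -0.437)/(0.8779 − (-1.645)) = 0.109.
Then μ = -0.437 − (-1.645)·0.109 = -0.258.
Precision τ = 1/σ² = 1/0.109² = 84.2.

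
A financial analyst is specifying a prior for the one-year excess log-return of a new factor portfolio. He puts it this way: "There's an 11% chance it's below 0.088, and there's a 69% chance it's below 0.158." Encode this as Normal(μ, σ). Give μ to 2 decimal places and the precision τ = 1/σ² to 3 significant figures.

μ = 0.14, τ = 605

For Normal(μ,σ), the p-quantile is μ + z_p·σ. Here z_{0.11} = -1.227, z_{0.69} = 0.4959.
So 0.088 = μ − 1.227σ and 0.158 = μ + 0.4959σ.
Subtracting: σ = (0.158 − 0.088)/(0.4959 − (-1.227)) = 0.04.
Then μ = 0.088 − (-1.227)·0.04 = 0.14.
Precision τ = 1/σ² = 1/0.04064² = 605.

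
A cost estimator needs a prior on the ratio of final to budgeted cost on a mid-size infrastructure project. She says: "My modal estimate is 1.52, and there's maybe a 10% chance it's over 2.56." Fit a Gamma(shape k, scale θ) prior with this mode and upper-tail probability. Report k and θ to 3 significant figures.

k ≈ 7.96, θ ≈ 0.218

Gamma(k,θ) with k>1 has mode (k−1)θ, so θ = 1.52/(k−1).
Need P(X < 2.56) = 0.9 with θ tied to k this way. Start at k = 2, θ = 1.52: P(X<2.56) ≈ 0.502.
Too low — raise k to concentrate. Iterating converges to k ≈ 7.96.
Then θ = 1.52/(7.96−1) ≈ 0.218.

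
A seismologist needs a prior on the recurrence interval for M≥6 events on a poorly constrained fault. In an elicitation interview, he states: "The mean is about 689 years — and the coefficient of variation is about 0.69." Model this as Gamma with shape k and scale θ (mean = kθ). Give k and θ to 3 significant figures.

For Gamma(k, scale θ): mean = kθ, variance = kθ², so CV = 1/√k.
CV = 0.69, hence k = 1/CV² = 2.1.
Then θ = mean/k = 689/2.1 = 328.

k ≈ 2.1, θ ≈ 328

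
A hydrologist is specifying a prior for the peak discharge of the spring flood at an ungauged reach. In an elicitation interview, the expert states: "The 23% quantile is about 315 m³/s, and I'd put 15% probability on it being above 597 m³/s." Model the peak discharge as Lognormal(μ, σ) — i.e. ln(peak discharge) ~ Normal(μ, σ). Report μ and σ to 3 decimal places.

μ ≈ 6.019, σ ≈ 0.360

If T ~ Lognormal(μ,σ) then ln T ~ Normal(μ,σ), so the p-quantile of ln T is μ + z_p·σ.
ln(315) = 5.753 and ln(597) = 6.392; z_{0.23} = -0.7388, z_{0.85} = 1.036.
σ = (6.392 − 5.753)/(1.036 − (-0.7388)) = 0.360.
μ = 5.753 − (-0.7388)·0.360 = 6.019.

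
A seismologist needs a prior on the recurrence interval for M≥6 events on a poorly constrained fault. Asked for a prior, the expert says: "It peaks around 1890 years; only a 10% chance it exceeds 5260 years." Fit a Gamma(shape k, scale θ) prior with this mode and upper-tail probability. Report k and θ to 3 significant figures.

Gamma(k,θ) with k>1 has mode (k−1)θ, so θ = 1890/(k−1).
Need P(X < 5260) = 0.9 with θ tied to k this way. Start at k = 2, θ = 1890: P(X<5260) ≈ 0.766.
Too low — raise k to concentrate. Iterating converges to k ≈ 2.82.
Then θ = 1890/(2.82−1) ≈ 1040.

k ≈ 2.82, θ ≈ 1040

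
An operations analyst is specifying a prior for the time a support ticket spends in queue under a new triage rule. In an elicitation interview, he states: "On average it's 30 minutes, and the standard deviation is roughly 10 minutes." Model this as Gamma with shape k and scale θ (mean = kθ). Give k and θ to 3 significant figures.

k ≈ 9, θ ≈ 3.33

For Gamma(k, scale θ): mean = kθ, variance = kθ², so CV = 1/√k.
CV = SD/mean = 10/30 = 0.3333, hence k = 1/CV² = 9.
Then θ = mean/k = 30/9 = 3.33.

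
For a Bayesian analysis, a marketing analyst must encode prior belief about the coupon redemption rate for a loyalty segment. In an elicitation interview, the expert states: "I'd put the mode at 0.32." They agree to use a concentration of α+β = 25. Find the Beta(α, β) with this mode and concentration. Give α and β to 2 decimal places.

α = 8.36, β = 16.64

For α,β > 1 the Beta mode is (α−1)/(α+β−2). With α+β = 25, the mode is (α−1)/23.
Set (α−1)/23 = 0.32 → α = 1 + 0.32·23 = 8.36.
β = 25 − α = 16.64.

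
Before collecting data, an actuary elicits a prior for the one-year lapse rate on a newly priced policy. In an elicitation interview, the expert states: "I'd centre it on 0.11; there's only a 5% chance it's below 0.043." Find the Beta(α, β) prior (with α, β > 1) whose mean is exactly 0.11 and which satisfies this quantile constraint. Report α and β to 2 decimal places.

α ≈ 4.56, β ≈ 36.88

With mean 0.11 fixed, write α = 0.11s, β = 0.89s where s = α+β.
Need P(θ < 0.043) = 0.05 under Beta(0.11s, 0.89s). Normal approximation: (q−m)/√(m(1−m)/s) ≈ z_{0.05} = -1.64, so s ≈ 0.11·0.89·(-1.64)²/(0.043−0.11)² = 59.0.
At s = 59.0: P(θ<0.043) ≈ 0.022. Adjusting to match 0.05 gives s ≈ 41.44.
So α = 0.11·41.44 ≈ 4.56, β = 0.89·41.44 ≈ 36.88.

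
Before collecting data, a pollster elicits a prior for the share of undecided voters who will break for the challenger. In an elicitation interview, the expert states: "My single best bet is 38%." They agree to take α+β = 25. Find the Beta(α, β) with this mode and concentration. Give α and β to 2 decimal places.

α = 9.74, β = 15.26

For α,β > 1 the Beta mode is (α−1)/(α+β−2). With α+β = 25, the mode is (α−1)/23.
Set (α−1)/23 = 0.38 → α = 1 + 0.38·23 = 9.74.
β = 25 − α = 15.26.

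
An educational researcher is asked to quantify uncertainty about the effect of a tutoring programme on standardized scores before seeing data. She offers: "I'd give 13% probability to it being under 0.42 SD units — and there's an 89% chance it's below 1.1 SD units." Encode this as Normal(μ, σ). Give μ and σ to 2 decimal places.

The p-quantile of Normal(μ,σ) is μ + z_p·σ, with z_{0.13} = -1.126 and z_{0.89} = 1.227.
Eliminate σ: μ = (z₂·x₁ − z₁·x₂)/(z₂ − z₁) = (1.227·0.42 − (-1.126)·1.1)/2.353 = 0.75.
Then σ = (x₂ − x₁)/(z₂ − z₁) = (1.1 − 0.42)/2.353 = 0.29.

μ = 0.75, σ = 0.29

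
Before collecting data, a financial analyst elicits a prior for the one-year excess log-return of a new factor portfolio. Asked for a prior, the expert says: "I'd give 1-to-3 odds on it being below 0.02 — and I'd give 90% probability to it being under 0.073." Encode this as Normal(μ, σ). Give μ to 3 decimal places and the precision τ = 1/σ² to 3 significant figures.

The p-quantile of Normal(μ,σ) is μ + z_p·σ, with z_{0.25} = -0.6745 and z_{0.9} = 1.282.
Eliminate σ: μ = (z₂·x₁ − z₁·x₂)/(z₂ − z₁) = (1.282·0.02 − (-0.6745)·0.073)/1.956 = 0.038.
Then σ = (x₂ − x₁)/(z₂ − z₁) = (0.073 − 0.02)/1.956 = 0.027.
Precision τ = 1/σ² = 1/0.0271² = 1360.

μ = 0.038, τ = 1360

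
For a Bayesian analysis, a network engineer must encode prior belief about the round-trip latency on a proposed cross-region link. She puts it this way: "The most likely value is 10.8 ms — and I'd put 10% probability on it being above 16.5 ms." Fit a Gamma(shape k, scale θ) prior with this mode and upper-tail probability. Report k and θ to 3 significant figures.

Gamma(k,θ) with k>1 has mode (k−1)θ, so θ = 10.8/(k−1).
Need P(X < 16.5) = 0.9 with θ tied to k this way. Start at k = 2, θ = 10.8: P(X<16.5) ≈ 0.451.
Too low — raise k to concentrate. Iterating converges to k ≈ 11.4.
Then θ = 10.8/(11.4−1) ≈ 1.04.

k ≈ 11.4, θ ≈ 1.04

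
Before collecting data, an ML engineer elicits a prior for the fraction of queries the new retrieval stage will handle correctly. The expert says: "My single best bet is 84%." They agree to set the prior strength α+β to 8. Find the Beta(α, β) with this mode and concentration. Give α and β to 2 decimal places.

α = 6.04, β = 1.96

For α,β > 1 the Beta mode is (α−1)/(α+β−2). With α+β = 8, the mode is (α−1)/6.
Set (α−1)/6 = 0.84 → α = 1 + 0.84·6 = 6.04.
β = 8 − α = 1.96.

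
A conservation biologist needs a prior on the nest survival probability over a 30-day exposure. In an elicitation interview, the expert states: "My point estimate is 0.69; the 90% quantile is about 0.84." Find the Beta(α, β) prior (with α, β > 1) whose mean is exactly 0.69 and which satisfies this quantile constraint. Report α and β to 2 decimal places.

With mean 0.69 fixed, write α = 0.69s, β = 0.31s where s = α+β.
Need P(θ < 0.84) = 0.9 under Beta(0.69s, 0.31s). Normal approximation: (q−m)/√(m(1−m)/s) ≈ z_{0.9} = 1.28, so s ≈ 0.69·0.31·(1.28)²/(0.84−0.69)² = 15.6.
At s = 15.6: P(θ<0.84) ≈ 0.916. Adjusting to match 0.9 gives s ≈ 13.77.
So α = 0.69·13.77 ≈ 9.50, β = 0.31·13.77 ≈ 4.27.

α ≈ 9.50, β ≈ 4.27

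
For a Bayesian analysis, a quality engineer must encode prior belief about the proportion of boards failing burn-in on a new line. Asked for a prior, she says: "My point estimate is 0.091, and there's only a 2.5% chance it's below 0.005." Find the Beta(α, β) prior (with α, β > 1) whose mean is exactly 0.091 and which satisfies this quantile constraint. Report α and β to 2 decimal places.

α ≈ 1.28, β ≈ 12.82

With mean 0.091 fixed, write α = 0.091s, β = 0.909s where s = α+β.
Need P(θ < 0.005) = 0.025 under Beta(0.091s, 0.909s). Normal approximation: (q−m)/√(m(1−m)/s) ≈ z_{0.025} = -1.96, so s ≈ 0.091·0.909·(-1.96)²/(0.005−0.091)² = 43.0.
At s = 43.0: P(θ<0.005) ≈ 0.000. Adjusting to match 0.025 gives s ≈ 14.10.
So α = 0.091·14.10 ≈ 1.28, β = 0.909·14.10 ≈ 12.82.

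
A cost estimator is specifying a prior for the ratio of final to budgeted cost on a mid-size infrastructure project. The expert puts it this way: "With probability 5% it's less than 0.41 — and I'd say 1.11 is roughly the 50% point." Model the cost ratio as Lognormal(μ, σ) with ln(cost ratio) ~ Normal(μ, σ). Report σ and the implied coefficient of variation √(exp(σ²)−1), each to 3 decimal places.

σ ≈ 0.605, CV ≈ 0.665

If T ~ Lognormal(μ,σ) then ln T ~ Normal(μ,σ), so the p-quantile of ln T is μ + z_p·σ.
ln(0.41) = -0.8916 and ln(1.11) = 0.1044; z_{0.05} = -1.645, z_{0.5} = 0.
σ = (0.1044 − -0.8916)/(0 − (-1.645)) = 0.605.
μ = -0.8916 − (-1.645)·0.605 = 0.104.
CV = √(exp(σ²)−1) = √(exp(0.3666)−1) = 0.665.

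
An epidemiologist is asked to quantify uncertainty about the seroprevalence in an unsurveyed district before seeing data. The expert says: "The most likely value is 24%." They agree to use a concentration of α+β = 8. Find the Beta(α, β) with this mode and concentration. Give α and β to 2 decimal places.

For α,β > 1 the Beta mode is (α−1)/(α+β−2). With α+β = 8, the mode is (α−1)/6.
Set (α−1)/6 = 0.24 → α = 1 + 0.24·6 = 2.44.
β = 8 − α = 5.56.

α = 2.44, β = 5.56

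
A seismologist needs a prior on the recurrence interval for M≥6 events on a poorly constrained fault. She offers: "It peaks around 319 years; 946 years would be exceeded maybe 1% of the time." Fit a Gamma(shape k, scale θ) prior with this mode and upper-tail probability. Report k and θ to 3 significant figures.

k ≈ 4.82, θ ≈ 83.5

Gamma(k,θ) with k>1 has mode (k−1)θ, so θ = 319/(k−1).
Need P(X < 946) = 0.99 with θ tied to k this way. Start at k = 2, θ = 319: P(X<946) ≈ 0.796.
Too low — raise k to concentrate. Iterating converges to k ≈ 4.82.
Then θ = 319/(4.82−1) ≈ 83.5.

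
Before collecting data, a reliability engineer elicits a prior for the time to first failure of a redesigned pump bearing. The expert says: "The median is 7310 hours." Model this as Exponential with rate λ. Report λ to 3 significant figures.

Exponential median = ln 2 / λ, so λ = ln 2 / 7310.0 = 9.48e-05.

λ ≈ 9.48e-05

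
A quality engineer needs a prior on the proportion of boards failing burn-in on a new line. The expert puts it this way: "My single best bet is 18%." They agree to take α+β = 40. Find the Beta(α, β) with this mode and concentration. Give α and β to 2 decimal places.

For α,β > 1 the Beta mode is (α−1)/(α+β−2). With α+β = 40, the mode is (α−1)/38.
Set (α−1)/38 = 0.18 → α = 1 + 0.18·38 = 7.84.
β = 40 − α = 32.16.

α = 7.84, β = 32.16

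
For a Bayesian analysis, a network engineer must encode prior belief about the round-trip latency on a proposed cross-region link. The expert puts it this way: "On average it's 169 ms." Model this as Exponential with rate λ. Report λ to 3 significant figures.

λ ≈ 0.00592

Exponential mean = 1/λ, so λ = 1/169.0 = 0.00592.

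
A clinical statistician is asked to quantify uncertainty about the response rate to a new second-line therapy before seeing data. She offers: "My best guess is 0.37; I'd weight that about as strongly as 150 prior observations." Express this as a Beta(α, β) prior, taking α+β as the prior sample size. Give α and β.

Under the effective-sample-size interpretation, Beta(α, β) has prior mean α/(α+β) and prior sample size α+β.
So α+β = 150 and α/(α+β) = 0.37, giving α = 0.37·150 = 55.5 and β = 150 − 55.5 = 94.5.

α = 55.5, β = 94.5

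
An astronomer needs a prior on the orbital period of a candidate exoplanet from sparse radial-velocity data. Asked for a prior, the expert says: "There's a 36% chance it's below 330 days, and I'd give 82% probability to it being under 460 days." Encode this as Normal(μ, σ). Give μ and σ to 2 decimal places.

For Normal(μ,σ), the p-quantile is μ + z_p·σ. Here z_{0.36} = -0.3585, z_{0.82} = 0.9154.
So 330 = μ − 0.3585σ and 460 = μ + 0.9154σ.
Subtracting: σ = (460 − 330)/(0.9154 − (-0.3585)) = 102.05.
Then μ = 330 − (-0.3585)·102.05 = 366.58.

μ = 366.58, σ = 102.05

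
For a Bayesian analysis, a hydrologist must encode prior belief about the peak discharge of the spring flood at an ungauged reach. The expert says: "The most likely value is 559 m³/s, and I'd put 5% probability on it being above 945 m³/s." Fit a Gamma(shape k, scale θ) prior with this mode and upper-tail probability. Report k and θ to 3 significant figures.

Gamma(k,θ) with k>1 has mode (k−1)θ, so θ = 559/(k−1).
Need P(X < 945) = 0.95 with θ tied to k this way. Start at k = 2, θ = 559: P(X<945) ≈ 0.504.
Too low — raise k to concentrate. Iterating converges to k ≈ 11.1.
Then θ = 559/(11.1−1) ≈ 55.2.

k ≈ 11.1, θ ≈ 55.2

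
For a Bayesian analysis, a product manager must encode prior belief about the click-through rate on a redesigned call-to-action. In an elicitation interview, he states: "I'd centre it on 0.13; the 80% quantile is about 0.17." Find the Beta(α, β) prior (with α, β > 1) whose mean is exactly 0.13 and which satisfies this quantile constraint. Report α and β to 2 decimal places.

With mean 0.13 fixed, write α = 0.13s, β = 0.87s where s = α+β.
Need P(θ < 0.17) = 0.8 under Beta(0.13s, 0.87s). Normal approximation: (q−m)/√(m(1−m)/s) ≈ z_{0.8} = 0.842, so s ≈ 0.13·0.87·(0.842)²/(0.17−0.13)² = 50.1.
At s = 50.1: P(θ<0.17) ≈ 0.810. Adjusting to match 0.8 gives s ≈ 44.80.
So α = 0.13·44.80 ≈ 5.82, β = 0.87·44.80 ≈ 38.98.

α ≈ 5.82, β ≈ 38.98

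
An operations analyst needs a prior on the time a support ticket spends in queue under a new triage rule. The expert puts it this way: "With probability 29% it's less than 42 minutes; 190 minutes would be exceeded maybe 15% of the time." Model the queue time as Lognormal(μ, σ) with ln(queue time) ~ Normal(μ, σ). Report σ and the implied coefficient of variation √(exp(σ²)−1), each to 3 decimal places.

σ ≈ 0.949, CV ≈ 1.210

If T ~ Lognormal(μ,σ) then ln T ~ Normal(μ,σ), so the p-quantile of ln T is μ + z_p·σ.
ln(42) = 3.738 and ln(190) = 5.247; z_{0.29} = -0.5534, z_{0.85} = 1.036.
σ = (5.247 − 3.738)/(1.036 − (-0.5534)) = 0.949.
μ = 3.738 − (-0.5534)·0.949 = 4.263.
CV = √(exp(σ²)−1) = √(exp(0.9013)−1) = 1.210.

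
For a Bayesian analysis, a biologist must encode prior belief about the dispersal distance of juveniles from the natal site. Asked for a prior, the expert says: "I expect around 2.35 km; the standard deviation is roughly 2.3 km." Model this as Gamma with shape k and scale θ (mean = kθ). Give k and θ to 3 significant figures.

For Gamma(k, scale θ): mean = kθ, variance = kθ², so CV = 1/√k.
CV = SD/mean = 2.3/2.35 = 0.9787, hence k = 1/CV² = 1.04.
Then θ = mean/k = 2.35/1.04 = 2.25.

k ≈ 1.04, θ ≈ 2.25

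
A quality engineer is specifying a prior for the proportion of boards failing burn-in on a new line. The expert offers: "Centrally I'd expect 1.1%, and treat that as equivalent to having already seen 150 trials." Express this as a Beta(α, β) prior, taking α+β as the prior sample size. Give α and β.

Under the effective-sample-size interpretation, Beta(α, β) has prior mean α/(α+β) and prior sample size α+β.
So α+β = 150 and α/(α+β) = 0.011, giving α = 0.011·150 = 1.65 and β = 150 − 1.65 = 148.35.

α = 1.65, β = 148.35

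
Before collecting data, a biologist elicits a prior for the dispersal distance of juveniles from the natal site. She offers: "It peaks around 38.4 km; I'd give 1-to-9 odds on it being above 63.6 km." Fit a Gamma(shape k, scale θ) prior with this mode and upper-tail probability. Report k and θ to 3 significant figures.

k ≈ 8.41, θ ≈ 5.18

Gamma(k,θ) with k>1 has mode (k−1)θ, so θ = 38.4/(k−1).
Need P(X < 63.6) = 0.9 with θ tied to k this way. Start at k = 2, θ = 38.4: P(X<63.6) ≈ 0.493.
Too low — raise k to concentrate. Iterating converges to k ≈ 8.41.
Then θ = 38.4/(8.41−1) ≈ 5.18.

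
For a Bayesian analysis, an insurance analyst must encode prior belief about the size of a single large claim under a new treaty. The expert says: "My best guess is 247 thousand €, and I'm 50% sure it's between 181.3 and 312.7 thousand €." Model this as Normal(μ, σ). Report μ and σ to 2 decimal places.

μ = 247.00, σ = 97.41

A symmetric 50% interval runs μ ± z·σ with z = 0.6745.
Half-width = 65.7, so σ = 65.7/0.6745 = 97.41.
μ is the stated best guess, 247.00.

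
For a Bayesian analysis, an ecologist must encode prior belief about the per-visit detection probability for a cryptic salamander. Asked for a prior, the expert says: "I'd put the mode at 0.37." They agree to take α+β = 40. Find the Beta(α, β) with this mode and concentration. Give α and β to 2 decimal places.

For α,β > 1 the Beta mode is (α−1)/(α+β−2). With α+β = 40, the mode is (α−1)/38.
Set (α−1)/38 = 0.37 → α = 1 + 0.37·38 = 15.06.
β = 40 − α = 24.94.

α = 15.06, β = 24.94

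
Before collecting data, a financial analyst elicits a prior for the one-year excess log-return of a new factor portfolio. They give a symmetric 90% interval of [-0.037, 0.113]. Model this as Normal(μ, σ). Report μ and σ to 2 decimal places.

A symmetric 90% interval runs μ ± z·σ with z = 1.645.
Half-width = 0.075, so σ = 0.075/1.645 = 0.05.
μ is the interval midpoint, 0.04.

μ = 0.04, σ = 0.05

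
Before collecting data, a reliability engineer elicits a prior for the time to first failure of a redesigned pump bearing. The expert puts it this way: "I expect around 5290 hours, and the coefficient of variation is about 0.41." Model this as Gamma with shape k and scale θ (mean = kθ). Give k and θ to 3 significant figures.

k ≈ 5.95, θ ≈ 889

For Gamma(k, scale θ): mean = kθ, variance = kθ², so CV = 1/√k.
CV = 0.41, hence k = 1/CV² = 5.95.
Then θ = mean/k = 5290/5.95 = 889.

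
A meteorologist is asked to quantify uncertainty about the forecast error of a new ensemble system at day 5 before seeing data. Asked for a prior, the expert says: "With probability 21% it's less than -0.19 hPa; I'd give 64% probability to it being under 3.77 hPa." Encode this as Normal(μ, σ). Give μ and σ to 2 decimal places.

For Normal(μ,σ), the p-quantile is μ + z_p·σ. Here z_{0.21} = -0.8064, z_{0.64} = 0.3585.
So -0.19 = μ − 0.8064σ and 3.77 = μ + 0.3585σ.
Subtracting: σ = (3.77 − -0.19)/(0.3585 − (-0.8064)) = 3.40.
Then μ = -0.19 − (-0.8064)·3.40 = 2.55.

μ = 2.55, σ = 3.40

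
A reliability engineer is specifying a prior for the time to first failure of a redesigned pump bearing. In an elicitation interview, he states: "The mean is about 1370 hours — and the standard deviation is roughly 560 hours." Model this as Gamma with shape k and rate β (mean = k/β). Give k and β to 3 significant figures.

k ≈ 5.99, β ≈ 0.00437

For Gamma(k, rate β): mean = k/β, variance = k/β², so CV = 1/√k.
CV = SD/mean = 560/1370 = 0.4088, hence k = 1/CV² = 5.99.
Then β = k/mean = 5.99/1370 = 0.00437.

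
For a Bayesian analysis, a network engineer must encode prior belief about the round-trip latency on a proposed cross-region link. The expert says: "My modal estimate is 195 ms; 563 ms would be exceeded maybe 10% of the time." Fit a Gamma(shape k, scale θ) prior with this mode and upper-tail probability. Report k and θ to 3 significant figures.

k ≈ 2.7, θ ≈ 115

Gamma(k,θ) with k>1 has mode (k−1)θ, so θ = 195/(k−1).
Need P(X < 563) = 0.9 with θ tied to k this way. Start at k = 2, θ = 195: P(X<563) ≈ 0.783.
Too low — raise k to concentrate. Iterating converges to k ≈ 2.7.
Then θ = 195/(2.7−1) ≈ 115.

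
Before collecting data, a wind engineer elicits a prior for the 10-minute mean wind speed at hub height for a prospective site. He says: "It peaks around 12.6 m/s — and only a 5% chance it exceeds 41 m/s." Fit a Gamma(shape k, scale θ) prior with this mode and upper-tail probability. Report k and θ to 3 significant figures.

Gamma(k,θ) with k>1 has mode (k−1)θ, so θ = 12.6/(k−1).
Need P(X < 41) = 0.95 with θ tied to k this way. Start at k = 2, θ = 12.6: P(X<41) ≈ 0.836.
Too low — raise k to concentrate. Iterating converges to k ≈ 2.88.
Then θ = 12.6/(2.88−1) ≈ 6.71.

k ≈ 2.88, θ ≈ 6.71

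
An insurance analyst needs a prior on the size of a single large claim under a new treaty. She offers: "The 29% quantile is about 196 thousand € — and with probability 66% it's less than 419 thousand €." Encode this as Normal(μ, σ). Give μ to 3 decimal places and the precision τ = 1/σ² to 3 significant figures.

The p-quantile of Normal(μ,σ) is μ + z_p·σ, with z_{0.29} = -0.5534 and z_{0.66} = 0.4125.
Eliminate σ: μ = (z₂·x₁ − z₁·x₂)/(z₂ − z₁) = (0.4125·196 − (-0.5534)·419)/0.9658 = 323.768.
Then σ = (x₂ − x₁)/(z₂ − z₁) = (419 − 196)/0.9658 = 230.885.
Precision τ = 1/σ² = 1/230.9² = 1.88e-05.

μ = 323.768, τ = 1.88e-05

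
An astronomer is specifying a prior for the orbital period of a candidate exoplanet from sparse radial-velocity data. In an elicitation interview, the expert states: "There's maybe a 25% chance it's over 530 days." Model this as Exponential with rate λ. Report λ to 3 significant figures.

λ ≈ 0.00262

P(T > 530.0) = e^(−λ·530.0) = 0.25, so λ = −ln(0.25)/530.0 = 0.00262.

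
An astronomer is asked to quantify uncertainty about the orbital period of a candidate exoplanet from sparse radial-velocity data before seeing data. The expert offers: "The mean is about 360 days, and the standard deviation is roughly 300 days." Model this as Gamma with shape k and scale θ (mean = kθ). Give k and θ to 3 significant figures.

k ≈ 1.44, θ ≈ 250

For Gamma(k, scale θ): mean = kθ, variance = kθ², so CV = 1/√k.
CV = SD/mean = 300/360 = 0.8333, hence k = 1/CV² = 1.44.
Then θ = mean/k = 360/1.44 = 250.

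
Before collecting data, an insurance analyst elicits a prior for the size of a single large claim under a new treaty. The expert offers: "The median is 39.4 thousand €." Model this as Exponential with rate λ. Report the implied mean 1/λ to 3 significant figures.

mean ≈ 56.8 thousand €

Exponential median = ln 2 / λ, so λ = ln 2 / 39.4 = 0.0176.
Mean = 1/λ = 56.8 thousand €.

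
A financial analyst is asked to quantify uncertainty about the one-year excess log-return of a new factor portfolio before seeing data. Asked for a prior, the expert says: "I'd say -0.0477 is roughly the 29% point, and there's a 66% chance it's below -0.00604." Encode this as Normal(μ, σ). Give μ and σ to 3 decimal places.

For Normal(μ,σ), the p-quantile is μ + z_p·σ. Here z_{0.29} = -0.5534, z_{0.66} = 0.4125.
So -0.0477 = μ − 0.5534σ and -0.00604 = μ + 0.4125σ.
Subtracting: σ = (-0.00604 − -0.0477)/(0.4125 − (-0.5534)) = 0.043.
Then μ = -0.0477 − (-0.5534)·0.043 = -0.024.

μ = -0.024, σ = 0.043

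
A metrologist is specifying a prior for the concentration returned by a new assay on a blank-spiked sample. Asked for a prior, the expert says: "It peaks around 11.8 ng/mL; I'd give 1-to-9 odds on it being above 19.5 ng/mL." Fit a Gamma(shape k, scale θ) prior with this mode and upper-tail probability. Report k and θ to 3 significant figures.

k ≈ 8.48, θ ≈ 1.58

Gamma(k,θ) with k>1 has mode (k−1)θ, so θ = 11.8/(k−1).
Need P(X < 19.5) = 0.9 with θ tied to k this way. Start at k = 2, θ = 11.8: P(X<19.5) ≈ 0.492.
Too low — raise k to concentrate. Iterating converges to k ≈ 8.48.
Then θ = 11.8/(8.48−1) ≈ 1.58.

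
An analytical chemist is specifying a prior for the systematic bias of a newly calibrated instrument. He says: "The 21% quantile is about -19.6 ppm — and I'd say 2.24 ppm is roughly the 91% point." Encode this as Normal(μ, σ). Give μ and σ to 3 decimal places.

The p-quantile of Normal(μ,σ) is μ + z_p·σ, with z_{0.21} = -0.8064 and z_{0.91} = 1.341.
Eliminate σ: μ = (z₂·x₁ − z₁·x₂)/(z₂ − z₁) = (1.341·-19.6 − (-0.8064)·2.24)/2.147 = -11.397.
Then σ = (x₂ − x₁)/(z₂ − z₁) = (2.24 − -19.6)/2.147 = 10.171.

μ = -11.397, σ = 10.171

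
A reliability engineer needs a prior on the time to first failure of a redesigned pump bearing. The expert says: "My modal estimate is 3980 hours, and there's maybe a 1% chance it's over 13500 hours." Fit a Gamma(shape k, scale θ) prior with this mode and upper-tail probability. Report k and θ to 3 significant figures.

k ≈ 3.93, θ ≈ 1360

Gamma(k,θ) with k>1 has mode (k−1)θ, so θ = 3980/(k−1).
Need P(X < 13500) = 0.99 with θ tied to k this way. Start at k = 2, θ = 3980: P(X<13500) ≈ 0.852.
Too low — raise k to concentrate. Iterating converges to k ≈ 3.93.
Then θ = 3980/(3.93−1) ≈ 1360.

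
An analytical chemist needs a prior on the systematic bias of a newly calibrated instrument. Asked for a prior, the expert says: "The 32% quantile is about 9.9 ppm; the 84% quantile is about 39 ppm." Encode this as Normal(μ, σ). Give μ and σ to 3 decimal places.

For Normal(μ,σ), the p-quantile is μ + z_p·σ. Here z_{0.32} = -0.4677, z_{0.84} = 0.9945.
So 9.9 = μ − 0.4677σ and 39 = μ + 0.9945σ.
Subtracting: σ = (39 − 9.9)/(0.9945 − (-0.4677)) = 19.902.
Then μ = 9.9 − (-0.4677)·19.902 = 19.208.

μ = 19.208, σ = 19.902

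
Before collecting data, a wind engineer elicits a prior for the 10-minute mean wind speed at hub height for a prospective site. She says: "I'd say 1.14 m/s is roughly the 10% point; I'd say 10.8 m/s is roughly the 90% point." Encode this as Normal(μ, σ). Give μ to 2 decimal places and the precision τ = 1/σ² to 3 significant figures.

For Normal(μ,σ), the p-quantile is μ + z_p·σ. Here z_{0.1} = -1.282, z_{0.9} = 1.282.
So 1.14 = μ − 1.282σ and 10.8 = μ + 1.282σ.
Subtracting: σ = (10.8 − 1.14)/(1.282 − (-1.282)) = 3.77.
Then μ = 1.14 − (-1.282)·3.77 = 5.97.
Precision τ = 1/σ² = 1/3.769² = 0.0704.

μ = 5.97, τ = 0.0704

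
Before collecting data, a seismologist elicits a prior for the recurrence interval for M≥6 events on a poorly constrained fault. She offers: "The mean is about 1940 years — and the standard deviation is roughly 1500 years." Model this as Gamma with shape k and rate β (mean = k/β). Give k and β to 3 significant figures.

For Gamma(k, rate β): mean = k/β, variance = k/β², so CV = 1/√k.
CV = SD/mean = 1500/1940 = 0.7732, hence k = 1/CV² = 1.67.
Then β = k/mean = 1.67/1940 = 0.000862.

k ≈ 1.67, β ≈ 0.000862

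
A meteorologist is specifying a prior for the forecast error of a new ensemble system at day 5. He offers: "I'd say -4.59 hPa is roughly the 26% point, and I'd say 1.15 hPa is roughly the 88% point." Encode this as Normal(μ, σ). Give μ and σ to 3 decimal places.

μ = -2.559, σ = 3.157

For Normal(μ,σ), the p-quantile is μ + z_p·σ. Here z_{0.26} = -0.6433, z_{0.88} = 1.175.
So -4.59 = μ − 0.6433σ and 1.15 = μ + 1.175σ.
Subtracting: σ = (1.15 − -4.59)/(1.175 − (-0.6433)) = 3.157.
Then μ = -4.59 − (-0.6433)·3.157 = -2.559.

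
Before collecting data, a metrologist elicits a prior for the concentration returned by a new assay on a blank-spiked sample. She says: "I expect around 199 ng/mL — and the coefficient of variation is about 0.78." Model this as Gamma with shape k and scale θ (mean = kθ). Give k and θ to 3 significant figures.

k ≈ 1.64, θ ≈ 121

For Gamma(k, scale θ): mean = kθ, variance = kθ², so CV = 1/√k.
CV = 0.78, hence k = 1/CV² = 1.64.
Then θ = mean/k = 199/1.64 = 121.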